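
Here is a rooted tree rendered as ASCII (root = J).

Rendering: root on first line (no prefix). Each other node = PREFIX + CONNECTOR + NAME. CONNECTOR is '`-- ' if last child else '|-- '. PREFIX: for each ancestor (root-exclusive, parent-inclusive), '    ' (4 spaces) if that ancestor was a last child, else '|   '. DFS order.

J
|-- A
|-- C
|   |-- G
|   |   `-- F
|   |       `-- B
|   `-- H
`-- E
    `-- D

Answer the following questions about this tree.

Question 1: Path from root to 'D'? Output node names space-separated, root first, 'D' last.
Walk down from root: J -> E -> D

Answer: J E D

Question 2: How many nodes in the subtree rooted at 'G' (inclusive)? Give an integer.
Subtree rooted at G contains: B, F, G
Count = 3

Answer: 3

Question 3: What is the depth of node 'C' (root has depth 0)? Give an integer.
Path from root to C: J -> C
Depth = number of edges = 1

Answer: 1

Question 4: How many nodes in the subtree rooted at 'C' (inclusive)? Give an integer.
Answer: 5

Derivation:
Subtree rooted at C contains: B, C, F, G, H
Count = 5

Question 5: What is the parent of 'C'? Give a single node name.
Scan adjacency: C appears as child of J

Answer: J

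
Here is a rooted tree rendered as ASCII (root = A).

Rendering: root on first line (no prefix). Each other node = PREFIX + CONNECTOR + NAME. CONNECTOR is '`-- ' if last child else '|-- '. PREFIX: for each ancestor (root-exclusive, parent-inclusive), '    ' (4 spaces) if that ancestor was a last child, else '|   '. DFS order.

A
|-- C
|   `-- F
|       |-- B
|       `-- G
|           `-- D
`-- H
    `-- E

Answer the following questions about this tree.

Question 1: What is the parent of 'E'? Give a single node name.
Scan adjacency: E appears as child of H

Answer: H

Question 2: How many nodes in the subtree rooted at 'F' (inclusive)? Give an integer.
Subtree rooted at F contains: B, D, F, G
Count = 4

Answer: 4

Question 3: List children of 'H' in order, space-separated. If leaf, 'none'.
Node H's children (from adjacency): E

Answer: E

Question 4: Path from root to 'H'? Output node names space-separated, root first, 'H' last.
Walk down from root: A -> H

Answer: A H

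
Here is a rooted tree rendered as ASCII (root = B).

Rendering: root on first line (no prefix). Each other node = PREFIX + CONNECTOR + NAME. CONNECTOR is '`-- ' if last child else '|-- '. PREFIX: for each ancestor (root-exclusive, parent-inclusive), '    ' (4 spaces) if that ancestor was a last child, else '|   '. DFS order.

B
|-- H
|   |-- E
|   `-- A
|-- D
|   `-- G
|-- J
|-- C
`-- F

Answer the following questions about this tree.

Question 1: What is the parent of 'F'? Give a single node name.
Scan adjacency: F appears as child of B

Answer: B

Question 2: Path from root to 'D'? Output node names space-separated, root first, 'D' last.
Answer: B D

Derivation:
Walk down from root: B -> D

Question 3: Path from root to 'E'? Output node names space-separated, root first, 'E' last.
Answer: B H E

Derivation:
Walk down from root: B -> H -> E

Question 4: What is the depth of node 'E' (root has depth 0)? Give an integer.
Path from root to E: B -> H -> E
Depth = number of edges = 2

Answer: 2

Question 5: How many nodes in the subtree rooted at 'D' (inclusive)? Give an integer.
Answer: 2

Derivation:
Subtree rooted at D contains: D, G
Count = 2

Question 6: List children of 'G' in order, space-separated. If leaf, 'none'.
Answer: none

Derivation:
Node G's children (from adjacency): (leaf)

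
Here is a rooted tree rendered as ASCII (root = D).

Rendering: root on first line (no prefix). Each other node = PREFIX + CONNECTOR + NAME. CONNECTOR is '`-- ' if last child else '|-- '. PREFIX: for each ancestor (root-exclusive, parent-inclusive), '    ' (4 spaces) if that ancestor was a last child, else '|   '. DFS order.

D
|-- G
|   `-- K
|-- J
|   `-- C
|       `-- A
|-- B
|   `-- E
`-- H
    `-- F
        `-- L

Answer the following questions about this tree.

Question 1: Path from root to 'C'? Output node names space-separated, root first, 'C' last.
Walk down from root: D -> J -> C

Answer: D J C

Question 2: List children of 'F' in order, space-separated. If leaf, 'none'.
Answer: L

Derivation:
Node F's children (from adjacency): L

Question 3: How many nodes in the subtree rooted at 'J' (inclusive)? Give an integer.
Subtree rooted at J contains: A, C, J
Count = 3

Answer: 3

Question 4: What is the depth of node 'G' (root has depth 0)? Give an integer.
Answer: 1

Derivation:
Path from root to G: D -> G
Depth = number of edges = 1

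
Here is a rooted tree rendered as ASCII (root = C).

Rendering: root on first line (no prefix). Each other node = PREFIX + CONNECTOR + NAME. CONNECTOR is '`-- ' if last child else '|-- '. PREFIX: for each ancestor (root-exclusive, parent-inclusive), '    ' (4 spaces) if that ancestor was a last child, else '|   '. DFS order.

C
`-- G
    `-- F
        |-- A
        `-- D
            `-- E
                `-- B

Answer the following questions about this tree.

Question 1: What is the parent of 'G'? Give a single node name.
Answer: C

Derivation:
Scan adjacency: G appears as child of C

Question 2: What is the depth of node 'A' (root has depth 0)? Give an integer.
Answer: 3

Derivation:
Path from root to A: C -> G -> F -> A
Depth = number of edges = 3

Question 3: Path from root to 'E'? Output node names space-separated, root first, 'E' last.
Walk down from root: C -> G -> F -> D -> E

Answer: C G F D E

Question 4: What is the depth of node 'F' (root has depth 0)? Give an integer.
Path from root to F: C -> G -> F
Depth = number of edges = 2

Answer: 2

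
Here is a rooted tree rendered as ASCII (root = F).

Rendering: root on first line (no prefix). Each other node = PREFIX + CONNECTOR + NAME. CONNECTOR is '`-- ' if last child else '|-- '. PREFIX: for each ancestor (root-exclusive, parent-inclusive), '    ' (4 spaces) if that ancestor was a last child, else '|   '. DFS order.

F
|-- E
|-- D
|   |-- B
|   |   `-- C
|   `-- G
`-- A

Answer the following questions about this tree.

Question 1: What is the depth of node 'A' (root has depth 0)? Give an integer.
Path from root to A: F -> A
Depth = number of edges = 1

Answer: 1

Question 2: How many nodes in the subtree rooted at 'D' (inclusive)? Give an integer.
Answer: 4

Derivation:
Subtree rooted at D contains: B, C, D, G
Count = 4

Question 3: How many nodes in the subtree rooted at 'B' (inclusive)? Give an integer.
Answer: 2

Derivation:
Subtree rooted at B contains: B, C
Count = 2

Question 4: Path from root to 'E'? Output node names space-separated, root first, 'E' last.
Walk down from root: F -> E

Answer: F E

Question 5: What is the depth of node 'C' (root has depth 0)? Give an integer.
Path from root to C: F -> D -> B -> C
Depth = number of edges = 3

Answer: 3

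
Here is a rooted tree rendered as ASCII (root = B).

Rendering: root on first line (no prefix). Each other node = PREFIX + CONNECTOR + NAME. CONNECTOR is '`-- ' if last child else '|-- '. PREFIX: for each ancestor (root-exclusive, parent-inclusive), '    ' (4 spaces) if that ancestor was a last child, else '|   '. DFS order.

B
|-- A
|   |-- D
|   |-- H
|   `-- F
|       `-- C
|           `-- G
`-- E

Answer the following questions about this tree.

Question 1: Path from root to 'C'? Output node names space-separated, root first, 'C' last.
Walk down from root: B -> A -> F -> C

Answer: B A F C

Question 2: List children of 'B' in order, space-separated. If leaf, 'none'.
Answer: A E

Derivation:
Node B's children (from adjacency): A, E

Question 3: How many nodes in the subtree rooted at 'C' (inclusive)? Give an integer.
Answer: 2

Derivation:
Subtree rooted at C contains: C, G
Count = 2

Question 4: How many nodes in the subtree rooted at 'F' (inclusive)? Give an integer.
Answer: 3

Derivation:
Subtree rooted at F contains: C, F, G
Count = 3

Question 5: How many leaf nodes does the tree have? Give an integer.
Answer: 4

Derivation:
Leaves (nodes with no children): D, E, G, H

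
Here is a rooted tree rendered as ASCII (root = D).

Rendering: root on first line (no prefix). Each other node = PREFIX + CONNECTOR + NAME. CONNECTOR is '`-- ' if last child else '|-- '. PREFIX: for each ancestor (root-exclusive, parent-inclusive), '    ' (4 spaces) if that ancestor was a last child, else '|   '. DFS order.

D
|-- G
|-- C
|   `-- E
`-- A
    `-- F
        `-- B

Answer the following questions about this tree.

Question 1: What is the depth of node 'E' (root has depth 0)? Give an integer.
Answer: 2

Derivation:
Path from root to E: D -> C -> E
Depth = number of edges = 2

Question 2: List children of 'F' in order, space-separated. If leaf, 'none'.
Node F's children (from adjacency): B

Answer: B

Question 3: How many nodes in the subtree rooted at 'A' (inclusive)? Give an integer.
Answer: 3

Derivation:
Subtree rooted at A contains: A, B, F
Count = 3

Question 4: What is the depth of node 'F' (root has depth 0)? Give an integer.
Path from root to F: D -> A -> F
Depth = number of edges = 2

Answer: 2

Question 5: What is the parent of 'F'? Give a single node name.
Scan adjacency: F appears as child of A

Answer: A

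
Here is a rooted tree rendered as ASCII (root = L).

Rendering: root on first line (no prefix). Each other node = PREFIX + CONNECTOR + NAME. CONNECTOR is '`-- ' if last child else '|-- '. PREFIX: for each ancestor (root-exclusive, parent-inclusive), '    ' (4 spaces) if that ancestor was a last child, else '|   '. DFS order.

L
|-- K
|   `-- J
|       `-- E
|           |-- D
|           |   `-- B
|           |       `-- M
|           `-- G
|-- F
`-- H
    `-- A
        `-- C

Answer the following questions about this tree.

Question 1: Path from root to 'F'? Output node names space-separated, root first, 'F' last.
Answer: L F

Derivation:
Walk down from root: L -> F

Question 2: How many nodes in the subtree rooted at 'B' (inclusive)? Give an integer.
Subtree rooted at B contains: B, M
Count = 2

Answer: 2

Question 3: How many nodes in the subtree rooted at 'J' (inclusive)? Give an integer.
Subtree rooted at J contains: B, D, E, G, J, M
Count = 6

Answer: 6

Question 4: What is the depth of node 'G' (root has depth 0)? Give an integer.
Path from root to G: L -> K -> J -> E -> G
Depth = number of edges = 4

Answer: 4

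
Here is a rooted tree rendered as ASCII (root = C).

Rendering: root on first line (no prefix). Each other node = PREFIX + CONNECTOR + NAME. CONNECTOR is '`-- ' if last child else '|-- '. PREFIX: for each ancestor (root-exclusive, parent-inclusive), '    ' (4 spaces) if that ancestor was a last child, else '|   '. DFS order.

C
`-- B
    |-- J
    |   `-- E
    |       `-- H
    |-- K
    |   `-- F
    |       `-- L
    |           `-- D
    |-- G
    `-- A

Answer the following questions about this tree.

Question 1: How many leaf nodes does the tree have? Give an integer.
Answer: 4

Derivation:
Leaves (nodes with no children): A, D, G, H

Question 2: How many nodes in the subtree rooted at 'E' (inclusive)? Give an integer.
Answer: 2

Derivation:
Subtree rooted at E contains: E, H
Count = 2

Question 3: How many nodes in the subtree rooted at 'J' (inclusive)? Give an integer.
Subtree rooted at J contains: E, H, J
Count = 3

Answer: 3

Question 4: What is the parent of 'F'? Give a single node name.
Scan adjacency: F appears as child of K

Answer: K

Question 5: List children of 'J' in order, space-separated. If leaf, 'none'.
Node J's children (from adjacency): E

Answer: E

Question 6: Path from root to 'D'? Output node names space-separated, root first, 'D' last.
Walk down from root: C -> B -> K -> F -> L -> D

Answer: C B K F L D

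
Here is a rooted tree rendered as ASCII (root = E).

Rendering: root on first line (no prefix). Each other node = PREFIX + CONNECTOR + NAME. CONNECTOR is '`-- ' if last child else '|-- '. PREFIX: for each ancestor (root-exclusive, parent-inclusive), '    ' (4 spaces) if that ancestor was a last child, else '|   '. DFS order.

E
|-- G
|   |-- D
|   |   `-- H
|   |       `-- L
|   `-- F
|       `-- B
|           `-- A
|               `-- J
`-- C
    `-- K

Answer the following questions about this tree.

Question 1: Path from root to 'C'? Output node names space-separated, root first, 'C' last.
Answer: E C

Derivation:
Walk down from root: E -> C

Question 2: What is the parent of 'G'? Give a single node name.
Answer: E

Derivation:
Scan adjacency: G appears as child of E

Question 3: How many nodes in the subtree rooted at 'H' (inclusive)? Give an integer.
Subtree rooted at H contains: H, L
Count = 2

Answer: 2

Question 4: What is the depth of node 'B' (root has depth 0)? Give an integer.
Path from root to B: E -> G -> F -> B
Depth = number of edges = 3

Answer: 3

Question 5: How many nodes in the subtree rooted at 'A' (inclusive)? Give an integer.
Answer: 2

Derivation:
Subtree rooted at A contains: A, J
Count = 2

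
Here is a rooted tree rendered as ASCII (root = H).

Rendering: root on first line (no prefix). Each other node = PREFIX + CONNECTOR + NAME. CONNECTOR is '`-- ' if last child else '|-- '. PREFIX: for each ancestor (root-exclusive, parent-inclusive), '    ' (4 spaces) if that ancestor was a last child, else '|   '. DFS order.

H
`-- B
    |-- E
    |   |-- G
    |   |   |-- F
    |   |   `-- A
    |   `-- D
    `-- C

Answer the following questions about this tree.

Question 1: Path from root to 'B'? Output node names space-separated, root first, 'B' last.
Answer: H B

Derivation:
Walk down from root: H -> B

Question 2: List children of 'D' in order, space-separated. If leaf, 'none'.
Node D's children (from adjacency): (leaf)

Answer: none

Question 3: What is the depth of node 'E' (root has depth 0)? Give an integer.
Path from root to E: H -> B -> E
Depth = number of edges = 2

Answer: 2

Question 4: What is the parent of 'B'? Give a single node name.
Scan adjacency: B appears as child of H

Answer: H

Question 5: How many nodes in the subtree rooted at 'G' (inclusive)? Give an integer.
Subtree rooted at G contains: A, F, G
Count = 3

Answer: 3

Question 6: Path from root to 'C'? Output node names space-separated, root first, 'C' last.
Answer: H B C

Derivation:
Walk down from root: H -> B -> C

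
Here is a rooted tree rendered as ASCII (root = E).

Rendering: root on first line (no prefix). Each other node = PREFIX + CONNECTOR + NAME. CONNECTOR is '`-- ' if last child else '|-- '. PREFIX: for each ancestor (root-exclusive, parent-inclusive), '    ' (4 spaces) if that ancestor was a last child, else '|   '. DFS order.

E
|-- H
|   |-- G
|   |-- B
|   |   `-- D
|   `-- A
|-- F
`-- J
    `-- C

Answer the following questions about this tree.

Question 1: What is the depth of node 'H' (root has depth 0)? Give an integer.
Answer: 1

Derivation:
Path from root to H: E -> H
Depth = number of edges = 1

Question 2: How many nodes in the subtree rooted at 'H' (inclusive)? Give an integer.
Subtree rooted at H contains: A, B, D, G, H
Count = 5

Answer: 5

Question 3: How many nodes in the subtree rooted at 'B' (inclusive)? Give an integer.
Subtree rooted at B contains: B, D
Count = 2

Answer: 2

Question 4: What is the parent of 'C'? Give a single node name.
Scan adjacency: C appears as child of J

Answer: J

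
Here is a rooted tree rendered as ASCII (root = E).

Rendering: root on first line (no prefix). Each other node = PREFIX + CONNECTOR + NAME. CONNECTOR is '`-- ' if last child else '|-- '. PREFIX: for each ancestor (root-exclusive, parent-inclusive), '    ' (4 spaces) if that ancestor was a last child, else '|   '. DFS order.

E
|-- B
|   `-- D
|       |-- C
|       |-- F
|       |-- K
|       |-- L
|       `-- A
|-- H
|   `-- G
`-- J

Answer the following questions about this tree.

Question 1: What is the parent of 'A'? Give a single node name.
Answer: D

Derivation:
Scan adjacency: A appears as child of D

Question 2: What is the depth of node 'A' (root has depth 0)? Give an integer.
Path from root to A: E -> B -> D -> A
Depth = number of edges = 3

Answer: 3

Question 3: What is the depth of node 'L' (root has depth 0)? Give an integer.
Path from root to L: E -> B -> D -> L
Depth = number of edges = 3

Answer: 3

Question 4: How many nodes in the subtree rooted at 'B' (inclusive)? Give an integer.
Answer: 7

Derivation:
Subtree rooted at B contains: A, B, C, D, F, K, L
Count = 7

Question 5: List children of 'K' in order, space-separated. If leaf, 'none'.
Answer: none

Derivation:
Node K's children (from adjacency): (leaf)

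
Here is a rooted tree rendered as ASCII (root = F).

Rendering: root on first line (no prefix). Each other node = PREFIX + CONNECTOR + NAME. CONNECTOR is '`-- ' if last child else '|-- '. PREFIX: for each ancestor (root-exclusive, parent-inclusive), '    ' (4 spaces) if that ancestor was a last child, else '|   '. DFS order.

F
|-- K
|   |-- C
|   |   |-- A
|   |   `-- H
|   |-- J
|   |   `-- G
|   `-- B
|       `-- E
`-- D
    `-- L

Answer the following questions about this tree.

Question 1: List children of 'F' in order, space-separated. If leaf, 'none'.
Node F's children (from adjacency): K, D

Answer: K D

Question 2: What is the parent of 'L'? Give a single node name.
Answer: D

Derivation:
Scan adjacency: L appears as child of D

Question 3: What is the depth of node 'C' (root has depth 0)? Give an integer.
Path from root to C: F -> K -> C
Depth = number of edges = 2

Answer: 2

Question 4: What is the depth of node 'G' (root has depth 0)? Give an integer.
Path from root to G: F -> K -> J -> G
Depth = number of edges = 3

Answer: 3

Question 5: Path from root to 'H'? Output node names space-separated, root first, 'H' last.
Answer: F K C H

Derivation:
Walk down from root: F -> K -> C -> H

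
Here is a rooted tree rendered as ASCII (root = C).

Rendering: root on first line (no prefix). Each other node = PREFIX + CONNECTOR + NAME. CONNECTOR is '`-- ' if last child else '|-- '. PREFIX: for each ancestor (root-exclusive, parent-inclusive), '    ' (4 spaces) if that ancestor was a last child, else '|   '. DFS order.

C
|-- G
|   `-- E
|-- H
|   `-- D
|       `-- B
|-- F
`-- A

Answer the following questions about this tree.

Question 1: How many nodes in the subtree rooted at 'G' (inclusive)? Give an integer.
Answer: 2

Derivation:
Subtree rooted at G contains: E, G
Count = 2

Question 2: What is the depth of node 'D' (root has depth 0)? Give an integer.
Answer: 2

Derivation:
Path from root to D: C -> H -> D
Depth = number of edges = 2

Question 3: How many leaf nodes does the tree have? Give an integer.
Answer: 4

Derivation:
Leaves (nodes with no children): A, B, E, F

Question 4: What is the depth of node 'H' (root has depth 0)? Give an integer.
Path from root to H: C -> H
Depth = number of edges = 1

Answer: 1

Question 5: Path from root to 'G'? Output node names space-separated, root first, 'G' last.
Answer: C G

Derivation:
Walk down from root: C -> G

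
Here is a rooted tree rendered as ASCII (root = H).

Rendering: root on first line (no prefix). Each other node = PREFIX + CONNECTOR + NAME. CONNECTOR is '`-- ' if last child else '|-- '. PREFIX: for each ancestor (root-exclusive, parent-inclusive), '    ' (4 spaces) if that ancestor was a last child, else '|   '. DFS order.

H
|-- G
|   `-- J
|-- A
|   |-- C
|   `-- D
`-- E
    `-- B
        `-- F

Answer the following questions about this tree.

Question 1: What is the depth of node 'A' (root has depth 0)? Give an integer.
Answer: 1

Derivation:
Path from root to A: H -> A
Depth = number of edges = 1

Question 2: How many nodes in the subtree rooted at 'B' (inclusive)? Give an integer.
Subtree rooted at B contains: B, F
Count = 2

Answer: 2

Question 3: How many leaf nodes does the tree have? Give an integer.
Leaves (nodes with no children): C, D, F, J

Answer: 4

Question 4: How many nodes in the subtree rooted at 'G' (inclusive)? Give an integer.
Subtree rooted at G contains: G, J
Count = 2

Answer: 2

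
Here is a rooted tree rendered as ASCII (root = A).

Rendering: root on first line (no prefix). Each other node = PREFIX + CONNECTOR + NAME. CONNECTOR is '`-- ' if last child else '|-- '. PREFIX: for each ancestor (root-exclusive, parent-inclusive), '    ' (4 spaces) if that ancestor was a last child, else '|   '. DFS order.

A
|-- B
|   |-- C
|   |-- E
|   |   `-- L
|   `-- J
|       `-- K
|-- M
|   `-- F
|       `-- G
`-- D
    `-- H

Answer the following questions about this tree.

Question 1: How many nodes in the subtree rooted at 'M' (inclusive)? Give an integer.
Subtree rooted at M contains: F, G, M
Count = 3

Answer: 3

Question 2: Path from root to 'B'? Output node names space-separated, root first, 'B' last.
Walk down from root: A -> B

Answer: A B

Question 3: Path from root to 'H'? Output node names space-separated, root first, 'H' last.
Walk down from root: A -> D -> H

Answer: A D H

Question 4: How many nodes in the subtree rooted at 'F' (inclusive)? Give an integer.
Answer: 2

Derivation:
Subtree rooted at F contains: F, G
Count = 2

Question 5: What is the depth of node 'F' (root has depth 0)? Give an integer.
Answer: 2

Derivation:
Path from root to F: A -> M -> F
Depth = number of edges = 2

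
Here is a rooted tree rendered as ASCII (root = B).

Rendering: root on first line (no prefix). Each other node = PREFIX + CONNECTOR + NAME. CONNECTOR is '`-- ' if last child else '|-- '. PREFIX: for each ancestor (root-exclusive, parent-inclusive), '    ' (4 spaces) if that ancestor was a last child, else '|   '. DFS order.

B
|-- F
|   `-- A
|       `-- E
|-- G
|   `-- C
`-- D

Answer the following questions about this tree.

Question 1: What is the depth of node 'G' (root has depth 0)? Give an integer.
Answer: 1

Derivation:
Path from root to G: B -> G
Depth = number of edges = 1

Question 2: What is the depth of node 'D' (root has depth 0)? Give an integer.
Answer: 1

Derivation:
Path from root to D: B -> D
Depth = number of edges = 1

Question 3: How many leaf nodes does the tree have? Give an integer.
Leaves (nodes with no children): C, D, E

Answer: 3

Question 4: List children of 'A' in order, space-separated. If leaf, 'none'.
Node A's children (from adjacency): E

Answer: E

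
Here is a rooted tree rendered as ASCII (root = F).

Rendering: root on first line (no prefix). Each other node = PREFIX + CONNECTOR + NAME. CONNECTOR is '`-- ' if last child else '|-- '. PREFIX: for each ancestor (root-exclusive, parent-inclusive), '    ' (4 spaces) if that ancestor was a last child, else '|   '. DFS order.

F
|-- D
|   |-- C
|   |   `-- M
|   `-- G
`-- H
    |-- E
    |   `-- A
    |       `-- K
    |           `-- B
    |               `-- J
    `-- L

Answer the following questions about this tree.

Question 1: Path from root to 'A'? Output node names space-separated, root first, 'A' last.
Answer: F H E A

Derivation:
Walk down from root: F -> H -> E -> A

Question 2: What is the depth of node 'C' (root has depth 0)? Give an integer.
Answer: 2

Derivation:
Path from root to C: F -> D -> C
Depth = number of edges = 2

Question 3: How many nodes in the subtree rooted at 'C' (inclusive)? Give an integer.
Subtree rooted at C contains: C, M
Count = 2

Answer: 2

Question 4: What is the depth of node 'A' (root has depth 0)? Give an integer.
Path from root to A: F -> H -> E -> A
Depth = number of edges = 3

Answer: 3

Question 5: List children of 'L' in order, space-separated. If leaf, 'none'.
Node L's children (from adjacency): (leaf)

Answer: none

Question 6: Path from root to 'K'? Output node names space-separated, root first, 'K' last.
Answer: F H E A K

Derivation:
Walk down from root: F -> H -> E -> A -> K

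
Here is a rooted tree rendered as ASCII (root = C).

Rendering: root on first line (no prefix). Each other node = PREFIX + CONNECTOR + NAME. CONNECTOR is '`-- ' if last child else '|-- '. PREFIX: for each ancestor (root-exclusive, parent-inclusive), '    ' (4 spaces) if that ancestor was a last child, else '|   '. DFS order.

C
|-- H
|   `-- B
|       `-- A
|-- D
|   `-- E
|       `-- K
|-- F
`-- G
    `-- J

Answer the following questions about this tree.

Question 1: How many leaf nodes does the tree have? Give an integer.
Answer: 4

Derivation:
Leaves (nodes with no children): A, F, J, K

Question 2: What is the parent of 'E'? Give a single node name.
Answer: D

Derivation:
Scan adjacency: E appears as child of D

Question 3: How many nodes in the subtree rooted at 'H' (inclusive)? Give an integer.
Answer: 3

Derivation:
Subtree rooted at H contains: A, B, H
Count = 3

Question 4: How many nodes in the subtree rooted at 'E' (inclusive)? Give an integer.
Answer: 2

Derivation:
Subtree rooted at E contains: E, K
Count = 2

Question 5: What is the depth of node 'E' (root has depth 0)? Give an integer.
Path from root to E: C -> D -> E
Depth = number of edges = 2

Answer: 2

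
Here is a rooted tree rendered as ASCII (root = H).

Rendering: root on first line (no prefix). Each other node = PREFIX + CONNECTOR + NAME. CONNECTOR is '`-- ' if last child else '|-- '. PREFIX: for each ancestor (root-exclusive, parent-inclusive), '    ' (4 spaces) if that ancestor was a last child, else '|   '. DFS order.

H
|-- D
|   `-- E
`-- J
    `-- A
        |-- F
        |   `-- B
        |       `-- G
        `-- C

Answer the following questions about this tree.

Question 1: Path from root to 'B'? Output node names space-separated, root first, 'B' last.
Answer: H J A F B

Derivation:
Walk down from root: H -> J -> A -> F -> B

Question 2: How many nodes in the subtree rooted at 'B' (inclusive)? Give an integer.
Subtree rooted at B contains: B, G
Count = 2

Answer: 2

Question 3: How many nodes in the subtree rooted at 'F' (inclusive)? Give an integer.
Subtree rooted at F contains: B, F, G
Count = 3

Answer: 3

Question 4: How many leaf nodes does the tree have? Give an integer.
Leaves (nodes with no children): C, E, G

Answer: 3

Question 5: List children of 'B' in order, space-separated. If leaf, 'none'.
Answer: G

Derivation:
Node B's children (from adjacency): G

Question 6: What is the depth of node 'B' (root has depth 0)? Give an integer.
Path from root to B: H -> J -> A -> F -> B
Depth = number of edges = 4

Answer: 4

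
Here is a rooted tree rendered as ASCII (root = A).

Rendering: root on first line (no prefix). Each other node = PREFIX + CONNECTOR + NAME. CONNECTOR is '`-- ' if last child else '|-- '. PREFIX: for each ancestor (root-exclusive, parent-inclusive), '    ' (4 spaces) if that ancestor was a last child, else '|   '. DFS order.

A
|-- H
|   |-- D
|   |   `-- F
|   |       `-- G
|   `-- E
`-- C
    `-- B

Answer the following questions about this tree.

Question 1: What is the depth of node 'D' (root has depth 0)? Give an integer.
Path from root to D: A -> H -> D
Depth = number of edges = 2

Answer: 2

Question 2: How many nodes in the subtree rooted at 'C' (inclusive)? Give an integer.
Subtree rooted at C contains: B, C
Count = 2

Answer: 2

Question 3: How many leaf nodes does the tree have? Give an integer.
Leaves (nodes with no children): B, E, G

Answer: 3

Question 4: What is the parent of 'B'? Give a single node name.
Answer: C

Derivation:
Scan adjacency: B appears as child of C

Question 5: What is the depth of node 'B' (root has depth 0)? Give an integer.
Answer: 2

Derivation:
Path from root to B: A -> C -> B
Depth = number of edges = 2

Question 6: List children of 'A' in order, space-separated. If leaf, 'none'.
Node A's children (from adjacency): H, C

Answer: H C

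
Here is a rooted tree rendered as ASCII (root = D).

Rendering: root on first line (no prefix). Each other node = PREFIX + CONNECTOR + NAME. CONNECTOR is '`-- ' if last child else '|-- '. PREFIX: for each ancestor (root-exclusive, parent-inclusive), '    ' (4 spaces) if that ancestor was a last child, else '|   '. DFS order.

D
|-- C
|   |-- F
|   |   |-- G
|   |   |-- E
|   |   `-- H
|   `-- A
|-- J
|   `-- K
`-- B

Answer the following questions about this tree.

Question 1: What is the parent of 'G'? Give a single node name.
Scan adjacency: G appears as child of F

Answer: F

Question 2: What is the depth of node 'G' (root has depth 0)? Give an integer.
Path from root to G: D -> C -> F -> G
Depth = number of edges = 3

Answer: 3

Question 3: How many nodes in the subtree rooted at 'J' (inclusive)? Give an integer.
Subtree rooted at J contains: J, K
Count = 2

Answer: 2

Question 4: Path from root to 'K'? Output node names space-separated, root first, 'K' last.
Walk down from root: D -> J -> K

Answer: D J K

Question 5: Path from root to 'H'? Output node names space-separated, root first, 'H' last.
Walk down from root: D -> C -> F -> H

Answer: D C F H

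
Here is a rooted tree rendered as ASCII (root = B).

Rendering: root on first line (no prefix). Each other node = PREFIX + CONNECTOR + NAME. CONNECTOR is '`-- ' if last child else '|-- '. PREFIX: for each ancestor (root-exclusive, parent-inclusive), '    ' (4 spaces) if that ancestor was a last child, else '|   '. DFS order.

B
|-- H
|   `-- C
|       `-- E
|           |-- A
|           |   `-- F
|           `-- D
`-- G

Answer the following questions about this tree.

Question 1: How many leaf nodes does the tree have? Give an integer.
Leaves (nodes with no children): D, F, G

Answer: 3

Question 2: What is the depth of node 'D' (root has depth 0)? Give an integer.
Answer: 4

Derivation:
Path from root to D: B -> H -> C -> E -> D
Depth = number of edges = 4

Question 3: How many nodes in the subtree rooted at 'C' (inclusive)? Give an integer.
Subtree rooted at C contains: A, C, D, E, F
Count = 5

Answer: 5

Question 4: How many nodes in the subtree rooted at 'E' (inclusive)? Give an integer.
Answer: 4

Derivation:
Subtree rooted at E contains: A, D, E, F
Count = 4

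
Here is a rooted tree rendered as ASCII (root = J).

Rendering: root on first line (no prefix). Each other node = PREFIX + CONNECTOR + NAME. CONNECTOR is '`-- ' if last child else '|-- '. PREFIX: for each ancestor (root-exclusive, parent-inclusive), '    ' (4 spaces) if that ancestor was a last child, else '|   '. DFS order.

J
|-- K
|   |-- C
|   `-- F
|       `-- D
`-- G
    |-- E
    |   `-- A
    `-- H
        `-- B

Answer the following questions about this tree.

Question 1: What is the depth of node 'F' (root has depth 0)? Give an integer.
Answer: 2

Derivation:
Path from root to F: J -> K -> F
Depth = number of edges = 2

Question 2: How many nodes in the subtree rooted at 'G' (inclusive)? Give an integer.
Subtree rooted at G contains: A, B, E, G, H
Count = 5

Answer: 5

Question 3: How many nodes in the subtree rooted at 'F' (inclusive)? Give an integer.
Answer: 2

Derivation:
Subtree rooted at F contains: D, F
Count = 2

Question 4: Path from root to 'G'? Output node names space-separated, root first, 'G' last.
Walk down from root: J -> G

Answer: J G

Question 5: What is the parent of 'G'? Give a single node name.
Scan adjacency: G appears as child of J

Answer: J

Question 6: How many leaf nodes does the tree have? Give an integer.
Leaves (nodes with no children): A, B, C, D

Answer: 4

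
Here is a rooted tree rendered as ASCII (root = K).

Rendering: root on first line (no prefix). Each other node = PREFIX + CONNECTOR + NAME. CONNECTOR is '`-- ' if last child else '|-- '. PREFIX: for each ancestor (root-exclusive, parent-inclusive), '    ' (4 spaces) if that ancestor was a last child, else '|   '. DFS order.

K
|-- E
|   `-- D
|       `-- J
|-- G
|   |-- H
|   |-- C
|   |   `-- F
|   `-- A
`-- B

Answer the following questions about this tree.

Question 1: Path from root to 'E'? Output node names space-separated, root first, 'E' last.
Walk down from root: K -> E

Answer: K E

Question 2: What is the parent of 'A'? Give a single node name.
Answer: G

Derivation:
Scan adjacency: A appears as child of G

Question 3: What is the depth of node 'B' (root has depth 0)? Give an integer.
Answer: 1

Derivation:
Path from root to B: K -> B
Depth = number of edges = 1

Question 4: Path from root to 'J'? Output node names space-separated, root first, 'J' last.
Walk down from root: K -> E -> D -> J

Answer: K E D J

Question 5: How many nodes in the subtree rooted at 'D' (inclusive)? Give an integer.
Answer: 2

Derivation:
Subtree rooted at D contains: D, J
Count = 2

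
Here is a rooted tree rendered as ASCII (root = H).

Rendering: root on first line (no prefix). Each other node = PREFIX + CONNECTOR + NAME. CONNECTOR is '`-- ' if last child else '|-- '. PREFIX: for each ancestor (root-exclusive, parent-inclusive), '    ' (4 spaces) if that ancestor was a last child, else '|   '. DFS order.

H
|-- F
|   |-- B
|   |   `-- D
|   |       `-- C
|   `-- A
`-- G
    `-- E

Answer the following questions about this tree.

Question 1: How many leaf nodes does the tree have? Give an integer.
Leaves (nodes with no children): A, C, E

Answer: 3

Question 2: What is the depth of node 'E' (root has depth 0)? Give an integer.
Path from root to E: H -> G -> E
Depth = number of edges = 2

Answer: 2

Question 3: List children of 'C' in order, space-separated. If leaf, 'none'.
Answer: none

Derivation:
Node C's children (from adjacency): (leaf)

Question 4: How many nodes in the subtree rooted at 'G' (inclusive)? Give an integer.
Answer: 2

Derivation:
Subtree rooted at G contains: E, G
Count = 2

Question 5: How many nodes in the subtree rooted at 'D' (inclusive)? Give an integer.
Answer: 2

Derivation:
Subtree rooted at D contains: C, D
Count = 2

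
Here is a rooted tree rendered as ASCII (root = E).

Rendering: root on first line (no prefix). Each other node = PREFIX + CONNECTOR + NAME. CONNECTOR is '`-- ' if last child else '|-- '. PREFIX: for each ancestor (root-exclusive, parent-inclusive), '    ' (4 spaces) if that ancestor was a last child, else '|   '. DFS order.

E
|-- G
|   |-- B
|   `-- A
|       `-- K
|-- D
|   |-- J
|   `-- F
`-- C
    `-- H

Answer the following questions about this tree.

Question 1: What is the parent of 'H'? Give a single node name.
Scan adjacency: H appears as child of C

Answer: C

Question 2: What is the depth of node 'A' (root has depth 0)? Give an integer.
Answer: 2

Derivation:
Path from root to A: E -> G -> A
Depth = number of edges = 2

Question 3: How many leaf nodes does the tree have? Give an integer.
Leaves (nodes with no children): B, F, H, J, K

Answer: 5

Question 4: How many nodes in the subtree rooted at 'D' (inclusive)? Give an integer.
Subtree rooted at D contains: D, F, J
Count = 3

Answer: 3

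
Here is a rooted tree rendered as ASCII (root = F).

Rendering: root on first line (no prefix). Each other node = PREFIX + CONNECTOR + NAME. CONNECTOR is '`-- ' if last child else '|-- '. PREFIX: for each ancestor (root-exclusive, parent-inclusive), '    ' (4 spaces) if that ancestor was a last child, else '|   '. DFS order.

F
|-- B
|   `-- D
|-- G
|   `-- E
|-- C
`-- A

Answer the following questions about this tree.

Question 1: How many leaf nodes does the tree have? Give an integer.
Answer: 4

Derivation:
Leaves (nodes with no children): A, C, D, E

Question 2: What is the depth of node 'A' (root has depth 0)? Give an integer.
Path from root to A: F -> A
Depth = number of edges = 1

Answer: 1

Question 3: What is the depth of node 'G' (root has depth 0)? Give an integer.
Path from root to G: F -> G
Depth = number of edges = 1

Answer: 1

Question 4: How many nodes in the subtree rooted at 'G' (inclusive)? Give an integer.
Answer: 2

Derivation:
Subtree rooted at G contains: E, G
Count = 2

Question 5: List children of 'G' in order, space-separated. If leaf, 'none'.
Answer: E

Derivation:
Node G's children (from adjacency): E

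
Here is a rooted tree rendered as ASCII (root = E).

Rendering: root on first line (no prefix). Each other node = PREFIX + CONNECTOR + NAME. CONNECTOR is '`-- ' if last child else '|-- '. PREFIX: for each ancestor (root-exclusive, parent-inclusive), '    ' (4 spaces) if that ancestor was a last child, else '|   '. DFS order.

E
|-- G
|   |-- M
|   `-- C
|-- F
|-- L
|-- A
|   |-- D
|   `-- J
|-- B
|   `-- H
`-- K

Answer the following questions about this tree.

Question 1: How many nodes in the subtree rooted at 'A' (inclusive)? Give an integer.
Answer: 3

Derivation:
Subtree rooted at A contains: A, D, J
Count = 3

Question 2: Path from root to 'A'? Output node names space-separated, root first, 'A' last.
Walk down from root: E -> A

Answer: E A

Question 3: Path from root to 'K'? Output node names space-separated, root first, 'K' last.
Walk down from root: E -> K

Answer: E K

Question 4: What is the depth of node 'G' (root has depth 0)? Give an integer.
Answer: 1

Derivation:
Path from root to G: E -> G
Depth = number of edges = 1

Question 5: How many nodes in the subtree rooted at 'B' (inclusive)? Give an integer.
Answer: 2

Derivation:
Subtree rooted at B contains: B, H
Count = 2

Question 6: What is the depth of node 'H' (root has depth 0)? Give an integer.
Path from root to H: E -> B -> H
Depth = number of edges = 2

Answer: 2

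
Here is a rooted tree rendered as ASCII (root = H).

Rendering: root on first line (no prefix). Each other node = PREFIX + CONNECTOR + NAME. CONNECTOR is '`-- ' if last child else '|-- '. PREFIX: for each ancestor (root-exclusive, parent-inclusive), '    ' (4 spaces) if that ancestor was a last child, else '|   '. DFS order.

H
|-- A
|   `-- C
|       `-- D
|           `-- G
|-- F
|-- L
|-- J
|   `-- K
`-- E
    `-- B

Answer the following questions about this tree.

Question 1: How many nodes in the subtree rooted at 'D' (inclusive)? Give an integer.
Answer: 2

Derivation:
Subtree rooted at D contains: D, G
Count = 2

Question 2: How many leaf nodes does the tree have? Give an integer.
Leaves (nodes with no children): B, F, G, K, L

Answer: 5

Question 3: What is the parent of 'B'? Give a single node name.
Answer: E

Derivation:
Scan adjacency: B appears as child of E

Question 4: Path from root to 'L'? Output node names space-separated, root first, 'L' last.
Answer: H L

Derivation:
Walk down from root: H -> L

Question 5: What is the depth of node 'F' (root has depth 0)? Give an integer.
Answer: 1

Derivation:
Path from root to F: H -> F
Depth = number of edges = 1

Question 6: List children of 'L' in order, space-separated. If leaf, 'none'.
Node L's children (from adjacency): (leaf)

Answer: none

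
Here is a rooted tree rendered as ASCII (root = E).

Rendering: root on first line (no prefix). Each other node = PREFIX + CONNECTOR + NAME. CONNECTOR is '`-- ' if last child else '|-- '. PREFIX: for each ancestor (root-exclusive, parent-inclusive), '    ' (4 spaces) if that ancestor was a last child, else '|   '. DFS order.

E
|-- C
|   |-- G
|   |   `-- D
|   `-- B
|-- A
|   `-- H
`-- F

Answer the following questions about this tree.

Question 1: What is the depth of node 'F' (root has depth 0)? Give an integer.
Answer: 1

Derivation:
Path from root to F: E -> F
Depth = number of edges = 1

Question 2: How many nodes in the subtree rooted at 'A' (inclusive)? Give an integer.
Subtree rooted at A contains: A, H
Count = 2

Answer: 2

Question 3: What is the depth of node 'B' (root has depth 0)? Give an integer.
Path from root to B: E -> C -> B
Depth = number of edges = 2

Answer: 2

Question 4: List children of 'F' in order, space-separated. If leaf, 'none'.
Node F's children (from adjacency): (leaf)

Answer: none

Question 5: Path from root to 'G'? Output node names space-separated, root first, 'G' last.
Walk down from root: E -> C -> G

Answer: E C G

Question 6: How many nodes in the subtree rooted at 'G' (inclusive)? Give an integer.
Answer: 2

Derivation:
Subtree rooted at G contains: D, G
Count = 2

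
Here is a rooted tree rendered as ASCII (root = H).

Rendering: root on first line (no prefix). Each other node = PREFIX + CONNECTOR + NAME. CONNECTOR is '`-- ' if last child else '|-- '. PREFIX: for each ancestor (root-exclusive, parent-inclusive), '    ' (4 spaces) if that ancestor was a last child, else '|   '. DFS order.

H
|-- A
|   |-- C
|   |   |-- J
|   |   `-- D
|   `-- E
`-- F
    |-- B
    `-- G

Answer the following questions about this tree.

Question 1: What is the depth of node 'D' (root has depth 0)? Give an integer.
Path from root to D: H -> A -> C -> D
Depth = number of edges = 3

Answer: 3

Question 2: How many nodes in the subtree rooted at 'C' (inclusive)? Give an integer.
Subtree rooted at C contains: C, D, J
Count = 3

Answer: 3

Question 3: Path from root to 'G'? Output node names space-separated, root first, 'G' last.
Walk down from root: H -> F -> G

Answer: H F G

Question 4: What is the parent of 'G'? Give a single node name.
Scan adjacency: G appears as child of F

Answer: F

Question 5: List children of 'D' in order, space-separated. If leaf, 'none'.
Node D's children (from adjacency): (leaf)

Answer: none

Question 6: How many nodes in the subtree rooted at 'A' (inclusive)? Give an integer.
Answer: 5

Derivation:
Subtree rooted at A contains: A, C, D, E, J
Count = 5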